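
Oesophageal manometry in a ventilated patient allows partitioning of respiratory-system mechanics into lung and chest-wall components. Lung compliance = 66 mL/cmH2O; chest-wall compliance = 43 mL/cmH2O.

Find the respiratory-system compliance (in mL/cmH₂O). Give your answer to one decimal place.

Lung and chest wall are elastances in series: 1/Crs = 1/CL + 1/Ccw.
1/Crs = 1/66 + 1/43 = 0.03841.
Crs = 26.035 mL/cmH2O.

26.0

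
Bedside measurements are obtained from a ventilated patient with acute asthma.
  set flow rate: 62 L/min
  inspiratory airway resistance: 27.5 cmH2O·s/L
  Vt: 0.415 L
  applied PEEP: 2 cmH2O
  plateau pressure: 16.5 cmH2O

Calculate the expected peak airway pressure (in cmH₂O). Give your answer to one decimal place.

44.9

Flow: 62 L/min ÷ 60 = 1.0333 L/s.
PIP = Pplat + Raw × flow = 16.5 + 27.5 × 1.0333 = 16.5 + 28.416 = 44.916 cmH2O.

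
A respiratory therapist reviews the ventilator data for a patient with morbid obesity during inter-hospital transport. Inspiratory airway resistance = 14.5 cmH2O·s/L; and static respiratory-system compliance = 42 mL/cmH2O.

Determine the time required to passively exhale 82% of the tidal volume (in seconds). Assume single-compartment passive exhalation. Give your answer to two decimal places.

τ = R × C = 14.5 × 42 mL/cmH2O = 14.5 × 0.042 L/cmH2O = 0.609 s.
Exhaled fraction f = 1 − e^(−t/τ) → t = −τ·ln(1 − f) = −0.609·ln(0.18) = 1.044 s.

1.04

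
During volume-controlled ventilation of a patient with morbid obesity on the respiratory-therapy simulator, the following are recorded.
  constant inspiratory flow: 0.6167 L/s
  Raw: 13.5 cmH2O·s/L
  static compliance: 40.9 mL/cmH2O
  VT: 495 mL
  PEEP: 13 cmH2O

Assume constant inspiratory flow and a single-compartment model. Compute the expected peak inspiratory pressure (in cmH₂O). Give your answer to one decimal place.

33.4

Equation of motion (constant flow): PIP = Vt/C + R·V̇ + PEEP.
PIP = 495/40.9 + 13.5×0.6167 + 13 = 12.103 + 8.325 + 13 = 33.428 cmH2O.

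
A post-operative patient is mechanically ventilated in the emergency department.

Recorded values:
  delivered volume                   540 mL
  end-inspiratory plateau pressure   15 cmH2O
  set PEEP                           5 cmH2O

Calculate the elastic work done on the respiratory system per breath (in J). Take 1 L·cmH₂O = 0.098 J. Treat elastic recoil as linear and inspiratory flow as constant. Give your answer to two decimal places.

Elastic work ≈ ½ × (Pplat − PEEP) × Vt = 0.5 × (15 − 5) × 0.540 L = 0.5 × 10.0 × 0.540 = 2.7 L·cmH2O.
× 0.098 J/(L·cmH2O) → 0.2646 J.

0.26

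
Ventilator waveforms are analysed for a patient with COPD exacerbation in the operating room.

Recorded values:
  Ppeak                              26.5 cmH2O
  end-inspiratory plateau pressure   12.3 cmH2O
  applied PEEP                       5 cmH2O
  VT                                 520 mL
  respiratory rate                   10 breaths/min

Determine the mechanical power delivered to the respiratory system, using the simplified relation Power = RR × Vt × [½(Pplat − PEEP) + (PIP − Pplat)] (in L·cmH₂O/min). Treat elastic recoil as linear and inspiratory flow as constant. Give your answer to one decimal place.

92.8

Per-breath work = Vt × [½(Pplat−PEEP) + (PIP−Pplat)] = 0.520 × [0.5×7.3 + 14.2] = 0.520 × 17.85 = 9.282 L·cmH2O.
Power = 10 × 9.282 = 92.82 L·cmH2O/min.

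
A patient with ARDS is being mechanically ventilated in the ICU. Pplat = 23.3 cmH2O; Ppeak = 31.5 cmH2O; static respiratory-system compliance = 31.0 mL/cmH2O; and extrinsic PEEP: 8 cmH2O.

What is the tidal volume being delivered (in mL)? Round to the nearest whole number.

474

Vt = Cstat × (Pplat − PEEP) = 31.0 × (23.3 − 8) = 31.0 × 15.3 = 474.3 mL.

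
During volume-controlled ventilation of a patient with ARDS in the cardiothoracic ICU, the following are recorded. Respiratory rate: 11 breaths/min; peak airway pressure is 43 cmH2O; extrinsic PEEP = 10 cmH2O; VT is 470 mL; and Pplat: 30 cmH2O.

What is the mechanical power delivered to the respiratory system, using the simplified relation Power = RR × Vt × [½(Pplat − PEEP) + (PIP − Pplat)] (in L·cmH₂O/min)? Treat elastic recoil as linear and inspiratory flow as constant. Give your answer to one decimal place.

118.9

Per-breath work = Vt × [½(Pplat−PEEP) + (PIP−Pplat)] = 0.470 × [0.5×20.0 + 13.0] = 0.470 × 23.0 = 10.81 L·cmH2O.
Power = 11 × 10.81 = 118.91 L·cmH2O/min.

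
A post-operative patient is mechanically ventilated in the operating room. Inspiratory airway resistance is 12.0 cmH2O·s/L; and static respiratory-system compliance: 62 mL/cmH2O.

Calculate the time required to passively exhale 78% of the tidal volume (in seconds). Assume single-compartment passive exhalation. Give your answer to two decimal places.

τ = R × C = 12.0 × 62 mL/cmH2O = 12.0 × 0.062 L/cmH2O = 0.744 s.
Exhaled fraction f = 1 − e^(−t/τ) → t = −τ·ln(1 − f) = −0.744·ln(0.22) = 1.127 s.

1.13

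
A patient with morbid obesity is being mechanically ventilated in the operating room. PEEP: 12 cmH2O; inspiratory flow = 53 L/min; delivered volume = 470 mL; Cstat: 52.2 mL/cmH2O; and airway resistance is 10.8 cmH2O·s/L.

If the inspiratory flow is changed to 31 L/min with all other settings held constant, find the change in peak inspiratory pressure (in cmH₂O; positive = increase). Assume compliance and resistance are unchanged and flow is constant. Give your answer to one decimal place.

Flow: 53 L/min ÷ 60 = 0.8833 L/s.
New flow: 31 L/min ÷ 60 = 0.5167 L/s.
PIP = Vt/C + R·V̇ + PEEP (constant-flow equation of motion).
Only the resistive term changes: ΔPIP = R × ΔV̇ = 10.8 × (0.5167 − 0.8833) = 10.8 × -0.3666 = -3.959 cmH2O.

-4.0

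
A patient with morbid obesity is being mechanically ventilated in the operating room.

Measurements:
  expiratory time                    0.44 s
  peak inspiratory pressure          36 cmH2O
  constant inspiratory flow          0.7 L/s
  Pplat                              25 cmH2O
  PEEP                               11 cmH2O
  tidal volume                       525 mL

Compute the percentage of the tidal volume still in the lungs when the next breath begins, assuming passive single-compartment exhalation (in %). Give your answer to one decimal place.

R = (PIP − Pplat)/V̇ = (36 − 25) / 0.7 = 11.0/0.7 = 15.714 cmH2O·s/L.
C = Vt/(Pplat − PEEP) = 525.0 / (25 − 11) = 525.0/14.0 = 37.5 mL/cmH2O.
τ = R × C = 15.714 × 0.0375 L/cmH2O = 0.5893 s.
Fraction remaining at end-expiration = e^(−Te/τ) = e^(−0.44/0.5893) = 0.474 → 47.4%.

47.4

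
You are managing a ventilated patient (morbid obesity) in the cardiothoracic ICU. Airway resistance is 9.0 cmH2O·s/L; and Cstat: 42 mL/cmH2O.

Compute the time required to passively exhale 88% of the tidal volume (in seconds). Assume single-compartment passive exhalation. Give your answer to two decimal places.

τ = R × C = 9.0 × 42 mL/cmH2O = 9.0 × 0.042 L/cmH2O = 0.378 s.
Exhaled fraction f = 1 − e^(−t/τ) → t = −τ·ln(1 − f) = −0.378·ln(0.12) = 0.8015 s.

0.80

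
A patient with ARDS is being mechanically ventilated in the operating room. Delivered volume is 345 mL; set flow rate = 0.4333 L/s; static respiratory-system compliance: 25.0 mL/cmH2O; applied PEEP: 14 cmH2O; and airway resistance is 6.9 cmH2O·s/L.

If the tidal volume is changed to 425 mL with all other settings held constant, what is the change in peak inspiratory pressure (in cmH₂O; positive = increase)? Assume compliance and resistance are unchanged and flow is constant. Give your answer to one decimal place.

PIP = Vt/C + R·V̇ + PEEP (constant-flow equation of motion).
Only the elastic term changes: ΔPIP = ΔVt / C = (425 − 345) / 25.0 = 3.2 cmH2O.

3.2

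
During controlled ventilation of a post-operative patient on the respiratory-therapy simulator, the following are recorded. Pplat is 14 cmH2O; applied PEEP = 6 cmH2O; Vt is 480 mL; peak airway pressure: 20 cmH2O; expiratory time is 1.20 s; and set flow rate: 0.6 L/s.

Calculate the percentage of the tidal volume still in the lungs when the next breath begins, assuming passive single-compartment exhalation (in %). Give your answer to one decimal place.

13.5

R = (PIP − Pplat)/V̇ = (20 − 14) / 0.6 = 6.0/0.6 = 10.0 cmH2O·s/L.
C = Vt/(Pplat − PEEP) = 480.0 / (14 − 6) = 480.0/8.0 = 60.0 mL/cmH2O.
τ = R × C = 10.0 × 0.06 L/cmH2O = 0.6 s.
Fraction remaining at end-expiration = e^(−Te/τ) = e^(−1.20/0.6) = 0.1353 → 13.53%.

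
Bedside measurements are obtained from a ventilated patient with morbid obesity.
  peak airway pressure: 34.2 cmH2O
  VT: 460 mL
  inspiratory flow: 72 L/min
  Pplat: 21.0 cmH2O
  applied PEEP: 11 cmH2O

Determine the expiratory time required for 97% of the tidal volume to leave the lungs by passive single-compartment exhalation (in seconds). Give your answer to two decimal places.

Flow: 72 L/min ÷ 60 = 1.2 L/s.
R = (PIP − Pplat)/V̇ = (34.2 − 21.0) / 1.2 = 13.2/1.2 = 11.0 cmH2O·s/L.
C = Vt/(Pplat − PEEP) = 460.0 / (21.0 − 11) = 460.0/10.0 = 46.0 mL/cmH2O.
τ = R × C = 11.0 × 0.046 L/cmH2O = 0.506 s.
t = −τ·ln(1 − 0.97) = −0.506·ln(0.03) = 1.774 s.

1.77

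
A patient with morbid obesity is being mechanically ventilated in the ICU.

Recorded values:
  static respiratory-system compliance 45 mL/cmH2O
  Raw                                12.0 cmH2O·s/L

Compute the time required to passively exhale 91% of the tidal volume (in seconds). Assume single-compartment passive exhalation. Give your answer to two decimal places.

τ = R × C = 12.0 × 45 mL/cmH2O = 12.0 × 0.045 L/cmH2O = 0.54 s.
Exhaled fraction f = 1 − e^(−t/τ) → t = −τ·ln(1 − f) = −0.54·ln(0.09) = 1.3 s.

1.30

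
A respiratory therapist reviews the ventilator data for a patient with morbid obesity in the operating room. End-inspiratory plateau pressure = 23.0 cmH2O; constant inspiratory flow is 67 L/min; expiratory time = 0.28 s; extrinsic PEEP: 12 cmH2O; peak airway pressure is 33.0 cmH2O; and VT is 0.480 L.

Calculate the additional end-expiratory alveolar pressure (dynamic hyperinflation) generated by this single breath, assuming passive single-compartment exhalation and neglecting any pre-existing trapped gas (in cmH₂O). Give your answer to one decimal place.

Flow: 67 L/min ÷ 60 = 1.1167 L/s.
R = (PIP − Pplat)/V̇ = (33.0 − 23.0) / 1.1167 = 10.0/1.1167 = 8.955 cmH2O·s/L.
C = Vt/(Pplat − PEEP) = 480.0 / (23.0 − 12) = 480.0/11.0 = 43.636 mL/cmH2O.
τ = R × C = 8.955 × 0.04364 L/cmH2O = 0.3908 s.
Fraction remaining = e^(−Te/τ) = e^(−0.28/0.3908) = 0.4885; trapped volume = 480.0 × 0.4885 = 234.48 mL.
Additional alveolar pressure from trapping ≈ V_trapped / C = 234.48 / 43.636 = 5.374 cmH2O.

5.4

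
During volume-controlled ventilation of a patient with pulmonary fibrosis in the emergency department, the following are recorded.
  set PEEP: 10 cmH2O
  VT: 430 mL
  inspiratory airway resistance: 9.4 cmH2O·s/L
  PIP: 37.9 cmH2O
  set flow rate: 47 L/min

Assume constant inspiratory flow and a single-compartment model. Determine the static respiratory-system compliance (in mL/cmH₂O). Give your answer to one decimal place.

20.9

Flow: 47 L/min ÷ 60 = 0.7833 L/s.
Equation of motion (constant flow): PIP = Vt/C + R·V̇ + PEEP.
Vt/C = PIP − R·V̇ − PEEP = 37.9 − 9.4×0.7833 − 10 = 37.9 − 7.363 − 10 = 20.537 cmH2O.
C = Vt / 20.537 = 430 / 20.537 = 20.938 mL/cmH2O.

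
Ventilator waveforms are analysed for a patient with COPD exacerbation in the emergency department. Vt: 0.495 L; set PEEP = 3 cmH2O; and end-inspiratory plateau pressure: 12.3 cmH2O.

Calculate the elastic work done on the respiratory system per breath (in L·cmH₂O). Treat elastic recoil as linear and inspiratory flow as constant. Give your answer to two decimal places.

2.30

Elastic work ≈ ½ × (Pplat − PEEP) × Vt = 0.5 × (12.3 − 3) × 0.495 L = 0.5 × 9.3 × 0.495 = 2.302 L·cmH2O.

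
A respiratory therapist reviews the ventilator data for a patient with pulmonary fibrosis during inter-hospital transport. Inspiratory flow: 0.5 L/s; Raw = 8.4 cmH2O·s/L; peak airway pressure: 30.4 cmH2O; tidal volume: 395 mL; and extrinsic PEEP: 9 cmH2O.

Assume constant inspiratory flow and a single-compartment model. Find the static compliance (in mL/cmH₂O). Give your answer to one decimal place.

Equation of motion (constant flow): PIP = Vt/C + R·V̇ + PEEP.
Vt/C = PIP − R·V̇ − PEEP = 30.4 − 8.4×0.5 − 9 = 30.4 − 4.2 − 9 = 17.2 cmH2O.
C = Vt / 17.2 = 395 / 17.2 = 22.965 mL/cmH2O.

23.0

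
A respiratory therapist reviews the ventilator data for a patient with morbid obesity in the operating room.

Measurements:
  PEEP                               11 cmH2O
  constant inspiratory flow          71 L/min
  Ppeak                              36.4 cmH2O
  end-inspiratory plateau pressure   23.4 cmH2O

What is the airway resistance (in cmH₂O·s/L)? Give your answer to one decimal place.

Flow: 71 L/min ÷ 60 = 1.1833 L/s.
Raw = (PIP − Pplat) / flow = (36.4 − 23.4) / 1.1833 = 13.0 / 1.1833 = 10.986 cmH2O·s/L.

11.0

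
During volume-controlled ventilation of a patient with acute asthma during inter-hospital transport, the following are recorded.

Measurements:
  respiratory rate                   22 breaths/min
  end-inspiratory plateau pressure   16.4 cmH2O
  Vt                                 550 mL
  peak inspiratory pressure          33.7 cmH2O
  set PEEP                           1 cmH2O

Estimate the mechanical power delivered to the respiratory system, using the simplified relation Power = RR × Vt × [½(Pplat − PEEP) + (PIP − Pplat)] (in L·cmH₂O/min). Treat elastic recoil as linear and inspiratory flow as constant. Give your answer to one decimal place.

Per-breath work = Vt × [½(Pplat−PEEP) + (PIP−Pplat)] = 0.550 × [0.5×15.4 + 17.3] = 0.550 × 25.0 = 13.75 L·cmH2O.
Power = 22 × 13.75 = 302.5 L·cmH2O/min.

302.5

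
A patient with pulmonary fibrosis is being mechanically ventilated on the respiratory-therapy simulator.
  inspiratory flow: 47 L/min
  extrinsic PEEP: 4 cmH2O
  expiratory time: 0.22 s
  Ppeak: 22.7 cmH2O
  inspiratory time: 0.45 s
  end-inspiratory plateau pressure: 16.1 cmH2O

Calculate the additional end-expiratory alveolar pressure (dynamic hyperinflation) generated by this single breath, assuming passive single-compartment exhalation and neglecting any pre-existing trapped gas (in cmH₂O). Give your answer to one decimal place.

Flow: 47 L/min ÷ 60 = 0.7833 L/s.
Vt = flow × Ti = 0.7833 L/s × 0.45 s × 1000 mL/L = 352.49 mL.
R = (PIP − Pplat)/V̇ = (22.7 − 16.1) / 0.7833 = 6.6/0.7833 = 8.426 cmH2O·s/L.
C = Vt/(Pplat − PEEP) = 352.49 / (16.1 − 4) = 352.49/12.1 = 29.131 mL/cmH2O.
τ = R × C = 8.426 × 0.02913 L/cmH2O = 0.2454 s.
Fraction remaining = e^(−Te/τ) = e^(−0.22/0.2454) = 0.408; trapped volume = 352.49 × 0.408 = 143.82 mL.
Additional alveolar pressure from trapping ≈ V_trapped / C = 143.82 / 29.131 = 4.937 cmH2O.

4.9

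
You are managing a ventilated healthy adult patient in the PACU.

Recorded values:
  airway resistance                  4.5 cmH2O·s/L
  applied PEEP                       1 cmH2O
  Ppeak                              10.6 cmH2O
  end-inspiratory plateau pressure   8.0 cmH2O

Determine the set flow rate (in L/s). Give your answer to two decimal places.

flow = (PIP − Pplat) / Raw = 2.6 / 4.5 = 0.5778 L/s.

0.58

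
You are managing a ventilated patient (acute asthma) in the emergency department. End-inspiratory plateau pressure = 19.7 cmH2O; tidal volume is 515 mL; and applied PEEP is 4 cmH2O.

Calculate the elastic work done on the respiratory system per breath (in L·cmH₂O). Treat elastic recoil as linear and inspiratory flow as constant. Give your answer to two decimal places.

4.04

Elastic work ≈ ½ × (Pplat − PEEP) × Vt = 0.5 × (19.7 − 4) × 0.515 L = 0.5 × 15.7 × 0.515 = 4.043 L·cmH2O.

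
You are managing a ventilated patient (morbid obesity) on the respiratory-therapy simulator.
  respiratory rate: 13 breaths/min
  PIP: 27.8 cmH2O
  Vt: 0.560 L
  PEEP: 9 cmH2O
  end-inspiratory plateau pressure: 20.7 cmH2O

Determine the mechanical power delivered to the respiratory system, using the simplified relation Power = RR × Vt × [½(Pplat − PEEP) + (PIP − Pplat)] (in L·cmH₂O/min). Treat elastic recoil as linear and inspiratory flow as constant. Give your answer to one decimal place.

Per-breath work = Vt × [½(Pplat−PEEP) + (PIP−Pplat)] = 0.560 × [0.5×11.7 + 7.1] = 0.560 × 12.95 = 7.252 L·cmH2O.
Power = 13 × 7.252 = 94.276 L·cmH2O/min.

94.3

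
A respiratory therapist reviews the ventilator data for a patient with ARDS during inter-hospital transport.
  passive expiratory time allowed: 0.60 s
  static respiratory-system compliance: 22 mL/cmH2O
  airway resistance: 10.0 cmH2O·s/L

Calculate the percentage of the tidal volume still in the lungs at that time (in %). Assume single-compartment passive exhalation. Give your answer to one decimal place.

6.5

τ = R × C = 10.0 × 22 mL/cmH2O = 10.0 × 0.022 L/cmH2O = 0.22 s.
Passive exhalation: V(t)/V₀ = e^(−t/τ) = e^(−0.60/0.22) = 0.0654.
Fraction remaining = 0.0654 → 6.54%.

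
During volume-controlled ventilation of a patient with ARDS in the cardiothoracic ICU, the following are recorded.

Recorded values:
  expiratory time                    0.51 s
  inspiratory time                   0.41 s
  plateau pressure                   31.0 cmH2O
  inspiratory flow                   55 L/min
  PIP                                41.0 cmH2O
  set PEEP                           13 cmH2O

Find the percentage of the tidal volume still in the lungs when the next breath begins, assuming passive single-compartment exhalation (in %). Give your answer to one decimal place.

Flow: 55 L/min ÷ 60 = 0.9167 L/s.
Vt = flow × Ti = 0.9167 L/s × 0.41 s × 1000 mL/L = 375.85 mL.
R = (PIP − Pplat)/V̇ = (41.0 − 31.0) / 0.9167 = 10.0/0.9167 = 10.909 cmH2O·s/L.
C = Vt/(Pplat − PEEP) = 375.85 / (31.0 − 13) = 375.85/18.0 = 20.881 mL/cmH2O.
τ = R × C = 10.909 × 0.02088 L/cmH2O = 0.2278 s.
Fraction remaining at end-expiration = e^(−Te/τ) = e^(−0.51/0.2278) = 0.1066 → 10.66%.

10.7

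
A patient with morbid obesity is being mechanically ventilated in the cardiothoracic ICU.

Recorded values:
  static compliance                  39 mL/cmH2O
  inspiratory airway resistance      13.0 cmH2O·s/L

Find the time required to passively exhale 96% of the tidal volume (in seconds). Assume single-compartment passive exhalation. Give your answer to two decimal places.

1.63

τ = R × C = 13.0 × 39 mL/cmH2O = 13.0 × 0.039 L/cmH2O = 0.507 s.
Exhaled fraction f = 1 − e^(−t/τ) → t = −τ·ln(1 − f) = −0.507·ln(0.04) = 1.632 s.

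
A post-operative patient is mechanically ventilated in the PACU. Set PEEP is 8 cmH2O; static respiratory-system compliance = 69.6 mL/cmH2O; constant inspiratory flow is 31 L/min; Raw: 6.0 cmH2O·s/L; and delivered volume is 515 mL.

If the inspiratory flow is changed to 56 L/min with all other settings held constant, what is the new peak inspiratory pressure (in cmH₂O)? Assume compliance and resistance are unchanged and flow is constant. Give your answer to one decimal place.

21.0

Flow: 31 L/min ÷ 60 = 0.5167 L/s.
New flow: 56 L/min ÷ 60 = 0.9333 L/s.
PIP = Vt/C + R·V̇ + PEEP (constant-flow equation of motion).
Only the resistive term changes: ΔPIP = R × ΔV̇ = 6.0 × (0.9333 − 0.5167) = 6.0 × 0.4166 = 2.5 cmH2O.
Original PIP = 515/69.6 + 6.0×0.5167 + 8 = 18.5 cmH2O; new PIP = 18.5 + (2.5) = 21.0 cmH2O.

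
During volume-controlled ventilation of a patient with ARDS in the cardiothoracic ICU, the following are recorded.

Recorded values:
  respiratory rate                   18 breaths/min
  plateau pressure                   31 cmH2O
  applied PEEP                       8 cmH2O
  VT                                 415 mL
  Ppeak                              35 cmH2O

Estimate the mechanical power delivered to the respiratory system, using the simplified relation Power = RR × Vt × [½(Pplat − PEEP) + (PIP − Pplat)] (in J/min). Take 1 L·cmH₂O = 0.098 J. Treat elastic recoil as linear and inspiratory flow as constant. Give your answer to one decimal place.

11.3

Per-breath work = Vt × [½(Pplat−PEEP) + (PIP−Pplat)] = 0.415 × [0.5×23.0 + 4.0] = 0.415 × 15.5 = 6.433 L·cmH2O.
Power = 18 × 6.433 = 115.79 L·cmH2O/min.
× 0.098 J/(L·cmH2O) → 11.347 J/min.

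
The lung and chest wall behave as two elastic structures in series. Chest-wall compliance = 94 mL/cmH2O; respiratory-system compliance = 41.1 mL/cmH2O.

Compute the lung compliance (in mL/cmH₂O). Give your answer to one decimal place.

73.0

1/CL = 1/Crs − 1/Ccw.
1/CL = 1/41.1 − 1/94 = 0.01369.
CL = 73.046 mL/cmH2O.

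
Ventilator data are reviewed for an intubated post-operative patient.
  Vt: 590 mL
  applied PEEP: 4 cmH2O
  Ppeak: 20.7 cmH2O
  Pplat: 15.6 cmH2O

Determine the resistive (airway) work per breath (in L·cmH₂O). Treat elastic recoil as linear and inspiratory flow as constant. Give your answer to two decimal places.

With constant inspiratory flow the resistive pressure is constant at PIP − Pplat = 20.7 − 15.6 = 5.1 cmH2O, so resistive work = 5.1 × 0.590 = 3.009 L·cmH2O.

3.01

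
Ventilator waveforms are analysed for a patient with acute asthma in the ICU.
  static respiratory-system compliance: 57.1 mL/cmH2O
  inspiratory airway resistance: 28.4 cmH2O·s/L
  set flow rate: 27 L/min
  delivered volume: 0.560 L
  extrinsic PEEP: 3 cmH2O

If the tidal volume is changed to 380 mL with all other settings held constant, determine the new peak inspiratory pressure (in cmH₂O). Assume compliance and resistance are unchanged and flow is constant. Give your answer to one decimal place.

22.4

Flow: 27 L/min ÷ 60 = 0.45 L/s.
PIP = Vt/C + R·V̇ + PEEP (constant-flow equation of motion).
Only the elastic term changes: ΔPIP = ΔVt / C = (380 − 560) / 57.1 = -3.152 cmH2O.
Original PIP = 560/57.1 + 28.4×0.45 + 3 = 25.587 cmH2O; new PIP = 25.587 + (-3.152) = 22.435 cmH2O.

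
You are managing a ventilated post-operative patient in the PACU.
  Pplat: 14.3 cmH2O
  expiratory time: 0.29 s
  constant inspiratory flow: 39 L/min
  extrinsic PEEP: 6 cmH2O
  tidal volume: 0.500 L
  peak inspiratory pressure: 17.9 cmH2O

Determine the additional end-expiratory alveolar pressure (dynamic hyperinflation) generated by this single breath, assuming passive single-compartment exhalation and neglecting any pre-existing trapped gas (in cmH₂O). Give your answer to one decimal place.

3.5

Flow: 39 L/min ÷ 60 = 0.65 L/s.
R = (PIP − Pplat)/V̇ = (17.9 − 14.3) / 0.65 = 3.6/0.65 = 5.538 cmH2O·s/L.
C = Vt/(Pplat − PEEP) = 500.0 / (14.3 − 6) = 500.0/8.3 = 60.241 mL/cmH2O.
τ = R × C = 5.538 × 0.06024 L/cmH2O = 0.3336 s.
Fraction remaining = e^(−Te/τ) = e^(−0.29/0.3336) = 0.4192; trapped volume = 500.0 × 0.4192 = 209.6 mL.
Additional alveolar pressure from trapping ≈ V_trapped / C = 209.6 / 60.241 = 3.479 cmH2O.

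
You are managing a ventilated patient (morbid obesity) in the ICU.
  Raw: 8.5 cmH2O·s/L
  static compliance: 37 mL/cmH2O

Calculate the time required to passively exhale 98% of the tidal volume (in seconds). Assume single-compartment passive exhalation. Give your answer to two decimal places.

1.23

τ = R × C = 8.5 × 37 mL/cmH2O = 8.5 × 0.037 L/cmH2O = 0.3145 s.
Exhaled fraction f = 1 − e^(−t/τ) → t = −τ·ln(1 − f) = −0.3145·ln(0.02) = 1.23 s.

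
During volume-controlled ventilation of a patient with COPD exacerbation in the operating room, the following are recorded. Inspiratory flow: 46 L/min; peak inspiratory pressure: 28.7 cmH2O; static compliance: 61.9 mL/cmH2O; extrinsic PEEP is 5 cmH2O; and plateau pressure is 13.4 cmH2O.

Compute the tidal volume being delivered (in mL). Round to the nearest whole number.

520

Vt = Cstat × (Pplat − PEEP) = 61.9 × (13.4 − 5) = 61.9 × 8.4 = 519.96 mL.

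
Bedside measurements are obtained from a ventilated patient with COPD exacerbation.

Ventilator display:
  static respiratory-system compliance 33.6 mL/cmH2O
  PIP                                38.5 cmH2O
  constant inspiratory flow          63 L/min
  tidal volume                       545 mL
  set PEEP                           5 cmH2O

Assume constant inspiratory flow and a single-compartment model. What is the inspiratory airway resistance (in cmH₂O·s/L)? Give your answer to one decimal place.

Flow: 63 L/min ÷ 60 = 1.05 L/s.
Equation of motion (constant flow): PIP = Vt/C + R·V̇ + PEEP.
R·V̇ = PIP − Vt/C − PEEP = 38.5 − 545/33.6 − 5 = 38.5 − 16.22 − 5 = 17.28 cmH2O.
R = 17.28 / 1.05 = 16.457 cmH2O·s/L.

16.5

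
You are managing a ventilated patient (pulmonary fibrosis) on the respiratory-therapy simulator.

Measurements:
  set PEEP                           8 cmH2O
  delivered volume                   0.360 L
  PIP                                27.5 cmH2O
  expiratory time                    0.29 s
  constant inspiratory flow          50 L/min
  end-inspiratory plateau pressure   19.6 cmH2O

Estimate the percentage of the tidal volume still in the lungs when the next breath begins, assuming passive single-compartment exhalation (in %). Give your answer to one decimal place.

37.3

Flow: 50 L/min ÷ 60 = 0.8333 L/s.
R = (PIP − Pplat)/V̇ = (27.5 − 19.6) / 0.8333 = 7.9/0.8333 = 9.48 cmH2O·s/L.
C = Vt/(Pplat − PEEP) = 360.0 / (19.6 − 8) = 360.0/11.6 = 31.034 mL/cmH2O.
τ = R × C = 9.48 × 0.03103 L/cmH2O = 0.2942 s.
Fraction remaining at end-expiration = e^(−Te/τ) = e^(−0.29/0.2942) = 0.3732 → 37.32%.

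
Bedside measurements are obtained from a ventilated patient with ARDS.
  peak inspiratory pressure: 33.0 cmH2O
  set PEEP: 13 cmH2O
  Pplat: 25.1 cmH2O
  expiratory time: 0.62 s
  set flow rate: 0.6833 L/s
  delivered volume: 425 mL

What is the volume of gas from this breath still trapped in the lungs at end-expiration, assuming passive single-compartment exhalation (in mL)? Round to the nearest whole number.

R = (PIP − Pplat)/V̇ = (33.0 − 25.1) / 0.6833 = 7.9/0.6833 = 11.562 cmH2O·s/L.
C = Vt/(Pplat − PEEP) = 425.0 / (25.1 − 13) = 425.0/12.1 = 35.124 mL/cmH2O.
τ = R × C = 11.562 × 0.03512 L/cmH2O = 0.4061 s.
Fraction remaining = e^(−Te/τ) = e^(−0.62/0.4061) = 0.2172.
Trapped volume = 425.0 × 0.2172 = 92.31 mL.

92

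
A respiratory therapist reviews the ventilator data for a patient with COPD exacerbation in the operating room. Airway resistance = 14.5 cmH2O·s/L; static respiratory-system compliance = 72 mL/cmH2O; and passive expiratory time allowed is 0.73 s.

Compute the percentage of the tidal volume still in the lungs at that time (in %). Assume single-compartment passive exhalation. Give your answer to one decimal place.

49.7

τ = R × C = 14.5 × 72 mL/cmH2O = 14.5 × 0.072 L/cmH2O = 1.044 s.
Passive exhalation: V(t)/V₀ = e^(−t/τ) = e^(−0.73/1.044) = 0.497.
Fraction remaining = 0.497 → 49.7%.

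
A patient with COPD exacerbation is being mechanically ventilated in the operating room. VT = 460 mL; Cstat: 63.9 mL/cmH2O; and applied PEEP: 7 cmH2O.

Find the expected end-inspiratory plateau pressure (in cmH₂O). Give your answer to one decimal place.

14.2

Pplat = PEEP + Vt / Cstat = 7 + 460 / 63.9 = 7 + 7.199 = 14.199 cmH2O.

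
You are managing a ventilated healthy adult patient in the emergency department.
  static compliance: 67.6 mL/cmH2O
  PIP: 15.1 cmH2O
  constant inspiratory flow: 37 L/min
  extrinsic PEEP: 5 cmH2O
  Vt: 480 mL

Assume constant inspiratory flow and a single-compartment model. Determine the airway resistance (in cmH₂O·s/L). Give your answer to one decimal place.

Flow: 37 L/min ÷ 60 = 0.6167 L/s.
Equation of motion (constant flow): PIP = Vt/C + R·V̇ + PEEP.
R·V̇ = PIP − Vt/C − PEEP = 15.1 − 480/67.6 − 5 = 15.1 − 7.101 − 5 = 2.999 cmH2O.
R = 2.999 / 0.6167 = 4.863 cmH2O·s/L.

4.9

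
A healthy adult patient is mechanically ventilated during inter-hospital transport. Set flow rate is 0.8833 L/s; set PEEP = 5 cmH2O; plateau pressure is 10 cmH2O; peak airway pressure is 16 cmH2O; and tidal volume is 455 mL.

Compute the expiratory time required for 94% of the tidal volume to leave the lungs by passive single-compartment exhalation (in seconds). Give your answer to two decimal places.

1.74

R = (PIP − Pplat)/V̇ = (16 − 10) / 0.8833 = 6.0/0.8833 = 6.793 cmH2O·s/L.
C = Vt/(Pplat − PEEP) = 455.0 / (10 − 5) = 455.0/5.0 = 91.0 mL/cmH2O.
τ = R × C = 6.793 × 0.091 L/cmH2O = 0.6182 s.
t = −τ·ln(1 − 0.94) = −0.6182·ln(0.06) = 1.739 s.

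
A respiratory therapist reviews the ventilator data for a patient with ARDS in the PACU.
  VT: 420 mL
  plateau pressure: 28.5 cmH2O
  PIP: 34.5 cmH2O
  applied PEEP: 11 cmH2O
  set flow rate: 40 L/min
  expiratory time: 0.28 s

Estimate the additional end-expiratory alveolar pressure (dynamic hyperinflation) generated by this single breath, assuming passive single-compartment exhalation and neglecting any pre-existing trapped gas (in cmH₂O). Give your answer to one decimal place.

4.8

Flow: 40 L/min ÷ 60 = 0.6667 L/s.
R = (PIP − Pplat)/V̇ = (34.5 − 28.5) / 0.6667 = 6.0/0.6667 = 9.0 cmH2O·s/L.
C = Vt/(Pplat − PEEP) = 420.0 / (28.5 − 11) = 420.0/17.5 = 24.0 mL/cmH2O.
τ = R × C = 9.0 × 0.024 L/cmH2O = 0.216 s.
Fraction remaining = e^(−Te/τ) = e^(−0.28/0.216) = 0.2735; trapped volume = 420.0 × 0.2735 = 114.87 mL.
Additional alveolar pressure from trapping ≈ V_trapped / C = 114.87 / 24.0 = 4.786 cmH2O.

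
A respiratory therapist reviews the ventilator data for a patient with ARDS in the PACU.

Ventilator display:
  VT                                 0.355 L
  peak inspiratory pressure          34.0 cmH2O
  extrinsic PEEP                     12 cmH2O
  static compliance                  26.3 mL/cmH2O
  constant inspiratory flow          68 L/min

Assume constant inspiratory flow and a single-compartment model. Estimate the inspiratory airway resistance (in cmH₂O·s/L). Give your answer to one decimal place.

7.5

Flow: 68 L/min ÷ 60 = 1.1333 L/s.
Equation of motion (constant flow): PIP = Vt/C + R·V̇ + PEEP.
R·V̇ = PIP − Vt/C − PEEP = 34.0 − 355/26.3 − 12 = 34.0 − 13.498 − 12 = 8.502 cmH2O.
R = 8.502 / 1.1333 = 7.502 cmH2O·s/L.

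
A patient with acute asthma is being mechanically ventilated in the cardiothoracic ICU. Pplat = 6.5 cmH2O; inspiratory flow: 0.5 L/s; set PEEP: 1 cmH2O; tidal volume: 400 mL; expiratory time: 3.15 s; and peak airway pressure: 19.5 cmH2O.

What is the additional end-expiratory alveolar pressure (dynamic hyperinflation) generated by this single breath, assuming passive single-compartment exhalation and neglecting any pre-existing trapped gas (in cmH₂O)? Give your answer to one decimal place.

R = (PIP − Pplat)/V̇ = (19.5 − 6.5) / 0.5 = 13.0/0.5 = 26.0 cmH2O·s/L.
C = Vt/(Pplat − PEEP) = 400.0 / (6.5 − 1) = 400.0/5.5 = 72.727 mL/cmH2O.
τ = R × C = 26.0 × 0.07273 L/cmH2O = 1.891 s.
Fraction remaining = e^(−Te/τ) = e^(−3.15/1.891) = 0.189; trapped volume = 400.0 × 0.189 = 75.6 mL.
Additional alveolar pressure from trapping ≈ V_trapped / C = 75.6 / 72.727 = 1.04 cmH2O.

1.0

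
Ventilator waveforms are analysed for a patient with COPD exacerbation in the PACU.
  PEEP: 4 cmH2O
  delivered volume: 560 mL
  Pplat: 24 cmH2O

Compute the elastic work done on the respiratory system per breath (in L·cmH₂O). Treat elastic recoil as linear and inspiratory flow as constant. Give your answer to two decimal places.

Elastic work ≈ ½ × (Pplat − PEEP) × Vt = 0.5 × (24 − 4) × 0.560 L = 0.5 × 20.0 × 0.560 = 5.6 L·cmH2O.

5.60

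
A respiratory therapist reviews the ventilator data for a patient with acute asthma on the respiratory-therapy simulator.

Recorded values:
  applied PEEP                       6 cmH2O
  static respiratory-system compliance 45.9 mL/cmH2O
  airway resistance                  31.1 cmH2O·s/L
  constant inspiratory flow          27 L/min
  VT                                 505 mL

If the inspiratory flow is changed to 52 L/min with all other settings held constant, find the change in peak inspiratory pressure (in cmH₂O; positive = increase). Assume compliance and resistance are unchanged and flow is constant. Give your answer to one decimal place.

13.0

Flow: 27 L/min ÷ 60 = 0.45 L/s.
New flow: 52 L/min ÷ 60 = 0.8667 L/s.
PIP = Vt/C + R·V̇ + PEEP (constant-flow equation of motion).
Only the resistive term changes: ΔPIP = R × ΔV̇ = 31.1 × (0.8667 − 0.45) = 31.1 × 0.4167 = 12.959 cmH2O.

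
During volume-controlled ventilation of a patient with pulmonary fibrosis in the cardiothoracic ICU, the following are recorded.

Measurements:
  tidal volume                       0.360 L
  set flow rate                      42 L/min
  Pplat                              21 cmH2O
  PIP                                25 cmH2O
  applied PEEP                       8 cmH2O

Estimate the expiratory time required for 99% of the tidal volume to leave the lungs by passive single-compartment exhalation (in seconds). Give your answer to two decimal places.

Flow: 42 L/min ÷ 60 = 0.7 L/s.
R = (PIP − Pplat)/V̇ = (25 − 21) / 0.7 = 4.0/0.7 = 5.714 cmH2O·s/L.
C = Vt/(Pplat − PEEP) = 360.0 / (21 − 8) = 360.0/13.0 = 27.692 mL/cmH2O.
τ = R × C = 5.714 × 0.02769 L/cmH2O = 0.1582 s.
t = −τ·ln(1 − 0.99) = −0.1582·ln(0.01) = 0.7285 s.

0.73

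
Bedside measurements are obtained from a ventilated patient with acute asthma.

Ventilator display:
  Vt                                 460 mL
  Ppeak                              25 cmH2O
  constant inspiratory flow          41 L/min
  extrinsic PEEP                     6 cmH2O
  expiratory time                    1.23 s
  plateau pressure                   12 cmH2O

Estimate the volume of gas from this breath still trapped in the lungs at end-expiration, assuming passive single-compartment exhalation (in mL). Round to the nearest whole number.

Flow: 41 L/min ÷ 60 = 0.6833 L/s.
R = (PIP − Pplat)/V̇ = (25 − 12) / 0.6833 = 13.0/0.6833 = 19.025 cmH2O·s/L.
C = Vt/(Pplat − PEEP) = 460.0 / (12 − 6) = 460.0/6.0 = 76.667 mL/cmH2O.
τ = R × C = 19.025 × 0.07667 L/cmH2O = 1.459 s.
Fraction remaining = e^(−Te/τ) = e^(−1.23/1.459) = 0.4304.
Trapped volume = 460.0 × 0.4304 = 197.98 mL.

198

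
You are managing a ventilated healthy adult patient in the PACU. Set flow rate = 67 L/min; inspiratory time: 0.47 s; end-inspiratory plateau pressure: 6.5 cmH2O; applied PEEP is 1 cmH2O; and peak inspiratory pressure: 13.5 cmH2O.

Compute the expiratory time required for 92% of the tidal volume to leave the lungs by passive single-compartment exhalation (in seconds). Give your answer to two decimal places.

Flow: 67 L/min ÷ 60 = 1.1167 L/s.
Vt = flow × Ti = 1.1167 L/s × 0.47 s × 1000 mL/L = 524.85 mL.
R = (PIP − Pplat)/V̇ = (13.5 − 6.5) / 1.1167 = 7.0/1.1167 = 6.268 cmH2O·s/L.
C = Vt/(Pplat − PEEP) = 524.85 / (6.5 − 1) = 524.85/5.5 = 95.427 mL/cmH2O.
τ = R × C = 6.268 × 0.09543 L/cmH2O = 0.5982 s.
t = −τ·ln(1 − 0.92) = −0.5982·ln(0.08) = 1.511 s.

1.51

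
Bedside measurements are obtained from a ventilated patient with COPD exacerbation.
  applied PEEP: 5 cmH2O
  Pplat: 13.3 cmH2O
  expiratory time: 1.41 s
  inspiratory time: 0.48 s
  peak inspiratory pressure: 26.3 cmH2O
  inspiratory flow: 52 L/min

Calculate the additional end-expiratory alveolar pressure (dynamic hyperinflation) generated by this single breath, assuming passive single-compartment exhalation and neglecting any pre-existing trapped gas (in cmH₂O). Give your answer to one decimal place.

Flow: 52 L/min ÷ 60 = 0.8667 L/s.
Vt = flow × Ti = 0.8667 L/s × 0.48 s × 1000 mL/L = 416.02 mL.
R = (PIP − Pplat)/V̇ = (26.3 − 13.3) / 0.8667 = 13.0/0.8667 = 14.999 cmH2O·s/L.
C = Vt/(Pplat − PEEP) = 416.02 / (13.3 − 5) = 416.02/8.3 = 50.123 mL/cmH2O.
τ = R × C = 14.999 × 0.05012 L/cmH2O = 0.7517 s.
Fraction remaining = e^(−Te/τ) = e^(−1.41/0.7517) = 0.1532; trapped volume = 416.02 × 0.1532 = 63.734 mL.
Additional alveolar pressure from trapping ≈ V_trapped / C = 63.734 / 50.123 = 1.272 cmH2O.

1.3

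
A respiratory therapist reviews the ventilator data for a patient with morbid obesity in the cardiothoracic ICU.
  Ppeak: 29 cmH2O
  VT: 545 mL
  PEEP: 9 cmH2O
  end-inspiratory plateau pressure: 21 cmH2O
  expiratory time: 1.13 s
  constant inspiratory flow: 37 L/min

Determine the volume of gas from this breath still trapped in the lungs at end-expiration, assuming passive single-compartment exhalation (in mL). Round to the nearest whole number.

80

Flow: 37 L/min ÷ 60 = 0.6167 L/s.
R = (PIP − Pplat)/V̇ = (29 − 21) / 0.6167 = 8.0/0.6167 = 12.972 cmH2O·s/L.
C = Vt/(Pplat − PEEP) = 545.0 / (21 − 9) = 545.0/12.0 = 45.417 mL/cmH2O.
τ = R × C = 12.972 × 0.04542 L/cmH2O = 0.5892 s.
Fraction remaining = e^(−Te/τ) = e^(−1.13/0.5892) = 0.1469.
Trapped volume = 545.0 × 0.1469 = 80.061 mL.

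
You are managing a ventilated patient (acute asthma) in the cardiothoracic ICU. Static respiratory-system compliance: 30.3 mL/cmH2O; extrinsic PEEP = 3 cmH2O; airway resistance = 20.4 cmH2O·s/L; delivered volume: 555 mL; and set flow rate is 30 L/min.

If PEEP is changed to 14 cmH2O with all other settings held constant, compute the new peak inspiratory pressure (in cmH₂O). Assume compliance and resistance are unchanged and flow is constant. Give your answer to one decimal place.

42.5

Flow: 30 L/min ÷ 60 = 0.5 L/s.
PIP = Vt/C + R·V̇ + PEEP (constant-flow equation of motion).
Only the baseline term changes: ΔPIP = ΔPEEP = 14 − 3 = 11.0 cmH2O.
Original PIP = 555/30.3 + 20.4×0.5 + 3 = 31.517 cmH2O; new PIP = 31.517 + (11.0) = 42.517 cmH2O.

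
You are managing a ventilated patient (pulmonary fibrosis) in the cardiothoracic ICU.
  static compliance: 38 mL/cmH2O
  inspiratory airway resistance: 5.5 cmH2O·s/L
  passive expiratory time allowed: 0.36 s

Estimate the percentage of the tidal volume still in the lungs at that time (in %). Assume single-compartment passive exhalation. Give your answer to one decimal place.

τ = R × C = 5.5 × 38 mL/cmH2O = 5.5 × 0.038 L/cmH2O = 0.209 s.
Passive exhalation: V(t)/V₀ = e^(−t/τ) = e^(−0.36/0.209) = 0.1786.
Fraction remaining = 0.1786 → 17.86%.

17.9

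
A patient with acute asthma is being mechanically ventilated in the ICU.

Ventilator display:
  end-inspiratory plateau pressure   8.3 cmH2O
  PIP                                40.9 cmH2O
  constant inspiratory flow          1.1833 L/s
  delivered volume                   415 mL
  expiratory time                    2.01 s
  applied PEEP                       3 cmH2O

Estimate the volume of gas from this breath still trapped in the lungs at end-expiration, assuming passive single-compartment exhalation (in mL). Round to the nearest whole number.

R = (PIP − Pplat)/V̇ = (40.9 − 8.3) / 1.1833 = 32.6/1.1833 = 27.55 cmH2O·s/L.
C = Vt/(Pplat − PEEP) = 415.0 / (8.3 − 3) = 415.0/5.3 = 78.302 mL/cmH2O.
τ = R × C = 27.55 × 0.0783 L/cmH2O = 2.157 s.
Fraction remaining = e^(−Te/τ) = e^(−2.01/2.157) = 0.3938.
Trapped volume = 415.0 × 0.3938 = 163.43 mL.

163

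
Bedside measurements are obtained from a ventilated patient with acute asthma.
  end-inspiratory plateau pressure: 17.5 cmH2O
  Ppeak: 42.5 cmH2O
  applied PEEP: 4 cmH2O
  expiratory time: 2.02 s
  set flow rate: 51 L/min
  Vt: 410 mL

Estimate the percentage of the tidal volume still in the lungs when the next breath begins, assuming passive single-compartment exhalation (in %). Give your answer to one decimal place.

10.4

Flow: 51 L/min ÷ 60 = 0.85 L/s.
R = (PIP − Pplat)/V̇ = (42.5 − 17.5) / 0.85 = 25.0/0.85 = 29.412 cmH2O·s/L.
C = Vt/(Pplat − PEEP) = 410.0 / (17.5 − 4) = 410.0/13.5 = 30.37 mL/cmH2O.
τ = R × C = 29.412 × 0.03037 L/cmH2O = 0.8932 s.
Fraction remaining at end-expiration = e^(−Te/τ) = e^(−2.02/0.8932) = 0.1042 → 10.42%.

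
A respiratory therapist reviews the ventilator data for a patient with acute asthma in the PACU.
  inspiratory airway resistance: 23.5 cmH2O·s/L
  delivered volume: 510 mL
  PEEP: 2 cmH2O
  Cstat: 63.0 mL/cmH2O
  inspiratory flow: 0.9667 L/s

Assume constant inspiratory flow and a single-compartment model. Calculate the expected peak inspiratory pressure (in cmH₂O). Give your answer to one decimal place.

32.8

Equation of motion (constant flow): PIP = Vt/C + R·V̇ + PEEP.
PIP = 510/63.0 + 23.5×0.9667 + 2 = 8.095 + 22.717 + 2 = 32.812 cmH2O.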